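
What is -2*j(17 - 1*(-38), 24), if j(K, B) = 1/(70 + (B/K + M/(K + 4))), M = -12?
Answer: -3245/113953 ≈ -0.028477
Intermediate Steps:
j(K, B) = 1/(70 - 12/(4 + K) + B/K) (j(K, B) = 1/(70 + (B/K - 12/(K + 4))) = 1/(70 + (B/K - 12/(4 + K))) = 1/(70 + (-12/(4 + K) + B/K)) = 1/(70 - 12/(4 + K) + B/K))
-2*j(17 - 1*(-38), 24) = -2*(17 - 1*(-38))*(4 + (17 - 1*(-38)))/(4*24 + 70*(17 - 1*(-38))**2 + 268*(17 - 1*(-38)) + 24*(17 - 1*(-38))) = -2*(17 + 38)*(4 + (17 + 38))/(96 + 70*(17 + 38)**2 + 268*(17 + 38) + 24*(17 + 38)) = -110*(4 + 55)/(96 + 70*55**2 + 268*55 + 24*55) = -110*59/(96 + 70*3025 + 14740 + 1320) = -110*59/(96 + 211750 + 14740 + 1320) = -110*59/227906 = -2*3245/227906 = -3245/113953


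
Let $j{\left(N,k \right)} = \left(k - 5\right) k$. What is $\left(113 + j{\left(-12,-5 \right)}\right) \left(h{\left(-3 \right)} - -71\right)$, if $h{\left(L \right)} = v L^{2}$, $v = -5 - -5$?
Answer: $11573$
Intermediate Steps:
$j{\left(N,k \right)} = k \left(-5 + k\right)$ ($j{\left(N,k \right)} = \left(-5 + k\right) k = k \left(-5 + k\right)$)
$v = 0$ ($v = -5 + 5 = 0$)
$h{\left(L \right)} = 0$ ($h{\left(L \right)} = 0 L^{2} = 0$)
$\left(113 + j{\left(-12,-5 \right)}\right) \left(h{\left(-3 \right)} - -71\right) = \left(113 - 5 \left(-5 - 5\right)\right) \left(0 - -71\right) = \left(113 - -50\right) \left(0 + 71\right) = \left(113 + 50\right) 71 = 163 \cdot 71 = 11573$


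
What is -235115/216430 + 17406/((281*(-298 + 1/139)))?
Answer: -217347490349/167939594362 ≈ -1.2942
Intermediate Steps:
-235115/216430 + 17406/((281*(-298 + 1/139))) = -235115*1/216430 + 17406/((281*(-298 + 1/139))) = -47023/43286 + 17406/((281*(-41421/139))) = -47023/43286 + 17406/(-11639301/139) = -47023/43286 + 17406*(-139/11639301) = -47023/43286 - 806478/3879767 = -217347490349/167939594362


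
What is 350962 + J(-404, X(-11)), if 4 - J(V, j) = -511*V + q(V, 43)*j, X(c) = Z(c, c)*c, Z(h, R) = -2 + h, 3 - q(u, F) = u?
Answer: 86321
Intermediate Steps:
q(u, F) = 3 - u
X(c) = c*(-2 + c) (X(c) = (-2 + c)*c = c*(-2 + c))
J(V, j) = 4 + 511*V - j*(3 - V) (J(V, j) = 4 - (-511*V + (3 - V)*j) = 4 - (-511*V + j*(3 - V)) = 4 + (511*V - j*(3 - V)) = 4 + 511*V - j*(3 - V))
350962 + J(-404, X(-11)) = 350962 + (4 + 511*(-404) + (-11*(-2 - 11))*(-3 - 404)) = 350962 + (4 - 206444 - 11*(-13)*(-407)) = 350962 + (4 - 206444 + 143*(-407)) = 350962 + (4 - 206444 - 58201) = 350962 - 264641 = 86321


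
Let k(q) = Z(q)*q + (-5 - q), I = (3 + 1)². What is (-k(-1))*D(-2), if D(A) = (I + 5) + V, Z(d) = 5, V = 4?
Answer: 225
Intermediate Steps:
I = 16 (I = 4² = 16)
k(q) = -5 + 4*q (k(q) = 5*q + (-5 - q) = -5 + 4*q)
D(A) = 25 (D(A) = (16 + 5) + 4 = 21 + 4 = 25)
(-k(-1))*D(-2) = -(-5 + 4*(-1))*25 = -(-5 - 4)*25 = -1*(-9)*25 = 9*25 = 225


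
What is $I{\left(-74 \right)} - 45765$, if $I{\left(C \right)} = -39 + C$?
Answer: $-45878$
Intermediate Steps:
$I{\left(-74 \right)} - 45765 = \left(-39 - 74\right) - 45765 = -113 - 45765 = -45878$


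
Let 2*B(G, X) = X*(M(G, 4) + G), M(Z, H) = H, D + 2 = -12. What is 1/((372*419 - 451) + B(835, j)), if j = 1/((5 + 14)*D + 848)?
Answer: 1164/180906227 ≈ 6.4343e-6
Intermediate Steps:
D = -14 (D = -2 - 12 = -14)
j = 1/582 (j = 1/((5 + 14)*(-14) + 848) = 1/(19*(-14) + 848) = 1/(-266 + 848) = 1/582 ≈ 0.0017182)
B(G, X) = X*(4 + G)/2 (B(G, X) = (X*(4 + G))/2 = X*(4 + G)/2)
1/((372*419 - 451) + B(835, j)) = 1/((372*419 - 451) + (½)*(1/582)*(4 + 835)) = 1/((155868 - 451) + (½)*(1/582)*839) = 1/(155417 + 839/1164) = 1/(180906227/1164) = 1164/180906227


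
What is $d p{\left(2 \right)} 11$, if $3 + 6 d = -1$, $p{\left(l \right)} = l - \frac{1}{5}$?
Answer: $- \frac{66}{5} \approx -13.2$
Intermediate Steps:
$p{\left(l \right)} = - \frac{1}{5} + l$ ($p{\left(l \right)} = l - \frac{1}{5} = - \frac{1}{5} + l$)
$d = - \frac{2}{3}$ ($d = - \frac{1}{2} + \frac{1}{6} \left(-1\right) = - \frac{1}{2} - \frac{1}{6} = - \frac{2}{3} \approx -0.66667$)
$d p{\left(2 \right)} 11 = - \frac{2 \left(- \frac{1}{5} + 2\right)}{3} \cdot 11 = \left(- \frac{2}{3}\right) \frac{9}{5} \cdot 11 = \left(- \frac{6}{5}\right) 11 = - \frac{66}{5}$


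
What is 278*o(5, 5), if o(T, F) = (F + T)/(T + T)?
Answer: 278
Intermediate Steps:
o(T, F) = (F + T)/(2*T) (o(T, F) = (F + T)/((2*T)) = (F + T)*(1/(2*T)) = (F + T)/(2*T))
278*o(5, 5) = 278*((1/2)*(5 + 5)/5) = 278*((1/2)*(1/5)*10) = 278*1 = 278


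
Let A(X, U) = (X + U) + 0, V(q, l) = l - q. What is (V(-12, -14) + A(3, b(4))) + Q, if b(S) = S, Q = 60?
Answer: 65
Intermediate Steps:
A(X, U) = U + X (A(X, U) = (U + X) + 0 = U + X)
(V(-12, -14) + A(3, b(4))) + Q = ((-14 - 1*(-12)) + (4 + 3)) + 60 = ((-14 + 12) + 7) + 60 = (-2 + 7) + 60 = 5 + 60 = 65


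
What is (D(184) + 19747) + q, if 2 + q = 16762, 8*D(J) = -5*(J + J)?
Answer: 36277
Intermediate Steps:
D(J) = -5*J/4 (D(J) = (-5*(J + J))/8 = (-10*J)/8 = -5*J/4)
q = 16760 (q = -2 + 16762 = 16760)
(D(184) + 19747) + q = (-5/4*184 + 19747) + 16760 = (-230 + 19747) + 16760 = 19517 + 16760 = 36277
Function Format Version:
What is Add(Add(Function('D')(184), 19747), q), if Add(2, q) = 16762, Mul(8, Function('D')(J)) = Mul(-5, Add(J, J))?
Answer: 36277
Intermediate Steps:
Function('D')(J) = Mul(Rational(-5, 4), J) (Function('D')(J) = Mul(Rational(1, 8), Mul(-5, Add(J, J))) = Mul(Rational(1, 8), Mul(-5, Mul(2, J))) = Mul(Rational(1, 8), Mul(-10, J)) = Mul(Rational(-5, 4), J))
q = 16760 (q = Add(-2, 16762) = 16760)
Add(Add(Function('D')(184), 19747), q) = Add(Add(Mul(Rational(-5, 4), 184), 19747), 16760) = Add(Add(-230, 19747), 16760) = Add(19517, 16760) = 36277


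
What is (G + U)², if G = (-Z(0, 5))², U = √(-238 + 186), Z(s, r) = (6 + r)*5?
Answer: 9150573 + 12100*I*√13 ≈ 9.1506e+6 + 43627.0*I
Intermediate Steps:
Z(s, r) = 30 + 5*r
U = 2*I*√13 (U = √(-52) = 2*I*√13 ≈ 7.2111*I)
G = 3025 (G = (-(30 + 5*5))² = (-(30 + 25))² = (-1*55)² = (-55)² = 3025)
(G + U)² = (3025 + 2*I*√13)²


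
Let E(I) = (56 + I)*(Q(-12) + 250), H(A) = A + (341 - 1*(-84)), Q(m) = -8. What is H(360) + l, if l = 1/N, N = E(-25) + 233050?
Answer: 188833321/240552 ≈ 785.00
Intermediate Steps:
H(A) = 425 + A (H(A) = A + (341 + 84) = A + 425 = 425 + A)
E(I) = 13552 + 242*I (E(I) = (56 + I)*(-8 + 250) = (56 + I)*242 = 13552 + 242*I)
N = 240552 (N = (13552 + 242*(-25)) + 233050 = (13552 - 6050) + 233050 = 7502 + 233050 = 240552)
l = 1/240552 ≈ 4.1571e-6
H(360) + l = (425 + 360) + 1/240552 = 785 + 1/240552 = 188833321/240552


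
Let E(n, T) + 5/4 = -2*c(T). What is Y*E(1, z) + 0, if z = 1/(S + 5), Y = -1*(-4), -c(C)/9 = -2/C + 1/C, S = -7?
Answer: 139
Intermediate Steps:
c(C) = 9/C (c(C) = -9*(-2/C + 1/C) = -(-9)/C = 9/C)
Y = 4
z = -½ (z = 1/(-7 + 5) = 1/(-2) = -½ ≈ -0.50000)
E(n, T) = -5/4 - 18/T
Y*E(1, z) + 0 = 4*(-5/4 - 18/(-½)) + 0 = 4*(-5/4 - 18*(-2)) + 0 = 4*(-5/4 + 36) + 0 = 4*(139/4) + 0 = 139 + 0 = 139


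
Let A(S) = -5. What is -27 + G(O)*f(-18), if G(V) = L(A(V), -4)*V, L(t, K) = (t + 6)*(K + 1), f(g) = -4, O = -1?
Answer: -39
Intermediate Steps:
L(t, K) = (1 + K)*(6 + t) (L(t, K) = (6 + t)*(1 + K) = (1 + K)*(6 + t))
G(V) = -3*V (G(V) = (6 - 5 + 6*(-4) - 4*(-5))*V = (6 - 5 - 24 + 20)*V = -3*V)
-27 + G(O)*f(-18) = -27 - 3*(-1)*(-4) = -27 + 3*(-4) = -27 - 12 = -39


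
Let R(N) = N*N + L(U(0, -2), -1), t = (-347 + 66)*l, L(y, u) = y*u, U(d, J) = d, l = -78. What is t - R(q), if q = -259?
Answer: -45163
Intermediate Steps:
L(y, u) = u*y
t = 21918 (t = (-347 + 66)*(-78) = -281*(-78) = 21918)
R(N) = N**2 (R(N) = N*N - 1*0 = N**2 + 0 = N**2)
t - R(q) = 21918 - 1*(-259)**2 = 21918 - 1*67081 = 21918 - 67081 = -45163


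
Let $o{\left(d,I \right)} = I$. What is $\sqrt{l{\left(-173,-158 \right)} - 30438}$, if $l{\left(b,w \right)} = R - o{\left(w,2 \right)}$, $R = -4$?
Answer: $2 i \sqrt{7611} \approx 174.48 i$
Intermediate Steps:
$l{\left(b,w \right)} = -6$ ($l{\left(b,w \right)} = -4 - 2 = -6$)
$\sqrt{l{\left(-173,-158 \right)} - 30438} = \sqrt{-6 - 30438} = \sqrt{-30444} = 2 i \sqrt{7611}$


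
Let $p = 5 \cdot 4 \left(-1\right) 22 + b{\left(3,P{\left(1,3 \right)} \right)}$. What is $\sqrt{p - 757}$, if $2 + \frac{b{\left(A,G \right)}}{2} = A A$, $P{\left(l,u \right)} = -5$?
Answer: $13 i \sqrt{7} \approx 34.395 i$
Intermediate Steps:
$b{\left(A,G \right)} = -4 + 2 A^{2}$ ($b{\left(A,G \right)} = -4 + 2 A A = -4 + 2 A^{2}$)
$p = -426$ ($p = 5 \cdot 4 \left(-1\right) 22 - \left(4 - 2 \cdot 3^{2}\right) = 20 \left(-1\right) 22 + \left(-4 + 2 \cdot 9\right) = \left(-20\right) 22 + \left(-4 + 18\right) = -440 + 14 = -426$)
$\sqrt{p - 757} = \sqrt{-426 - 757} = \sqrt{-1183} = 13 i \sqrt{7}$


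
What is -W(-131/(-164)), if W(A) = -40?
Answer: 40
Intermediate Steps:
-W(-131/(-164)) = -1*(-40) = 40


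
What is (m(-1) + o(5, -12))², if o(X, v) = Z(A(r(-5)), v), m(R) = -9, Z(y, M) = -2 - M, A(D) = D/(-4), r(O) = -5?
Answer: 1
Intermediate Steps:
A(D) = -D/4 (A(D) = D*(-¼) = -D/4)
o(X, v) = -2 - v
(m(-1) + o(5, -12))² = (-9 + (-2 - 1*(-12)))² = (-9 + (-2 + 12))² = (-9 + 10)² = 1² = 1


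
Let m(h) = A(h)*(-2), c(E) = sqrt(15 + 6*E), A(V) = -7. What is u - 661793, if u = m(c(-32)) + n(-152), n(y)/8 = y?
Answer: -662995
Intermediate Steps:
n(y) = 8*y
m(h) = 14 (m(h) = -7*(-2) = 14)
u = -1202 (u = 14 + 8*(-152) = 14 - 1216 = -1202)
u - 661793 = -1202 - 661793 = -662995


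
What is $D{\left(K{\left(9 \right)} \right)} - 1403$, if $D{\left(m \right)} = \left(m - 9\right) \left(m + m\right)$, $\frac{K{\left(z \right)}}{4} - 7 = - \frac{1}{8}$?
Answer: $- \frac{771}{2} \approx -385.5$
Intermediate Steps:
$K{\left(z \right)} = \frac{55}{2}$ ($K{\left(z \right)} = 28 + 4 \left(- \frac{1}{8}\right) = 28 - \frac{1}{2} = \frac{55}{2}$)
$D{\left(m \right)} = 2 m \left(-9 + m\right)$ ($D{\left(m \right)} = \left(-9 + m\right) 2 m = 2 m \left(-9 + m\right)$)
$D{\left(K{\left(9 \right)} \right)} - 1403 = 2 \cdot \frac{55}{2} \left(-9 + \frac{55}{2}\right) - 1403 = 2 \cdot \frac{55}{2} \cdot \frac{37}{2} - 1403 = \frac{2035}{2} - 1403 = - \frac{771}{2}$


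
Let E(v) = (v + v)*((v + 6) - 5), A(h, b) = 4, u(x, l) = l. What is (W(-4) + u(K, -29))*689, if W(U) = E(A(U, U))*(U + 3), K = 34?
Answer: -47541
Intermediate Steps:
E(v) = 2*v*(1 + v) (E(v) = (2*v)*((6 + v) - 5) = (2*v)*(1 + v) = 2*v*(1 + v))
W(U) = 120 + 40*U (W(U) = (2*4*(1 + 4))*(U + 3) = (2*4*5)*(3 + U) = 40*(3 + U) = 120 + 40*U)
(W(-4) + u(K, -29))*689 = ((120 + 40*(-4)) - 29)*689 = ((120 - 160) - 29)*689 = (-40 - 29)*689 = -69*689 = -47541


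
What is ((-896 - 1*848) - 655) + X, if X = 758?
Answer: -1641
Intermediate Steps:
((-896 - 1*848) - 655) + X = ((-896 - 1*848) - 655) + 758 = ((-896 - 848) - 655) + 758 = (-1744 - 655) + 758 = -2399 + 758 = -1641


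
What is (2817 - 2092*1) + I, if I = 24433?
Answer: 25158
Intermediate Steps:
(2817 - 2092*1) + I = (2817 - 2092*1) + 24433 = (2817 - 2092) + 24433 = 725 + 24433 = 25158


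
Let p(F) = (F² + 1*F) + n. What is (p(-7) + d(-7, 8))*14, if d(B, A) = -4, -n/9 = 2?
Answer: 280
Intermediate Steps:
n = -18 (n = -9*2 = -18)
p(F) = -18 + F + F² (p(F) = (F² + 1*F) - 18 = (F² + F) - 18 = (F + F²) - 18 = -18 + F + F²)
(p(-7) + d(-7, 8))*14 = ((-18 - 7 + (-7)²) - 4)*14 = ((-18 - 7 + 49) - 4)*14 = (24 - 4)*14 = 20*14 = 280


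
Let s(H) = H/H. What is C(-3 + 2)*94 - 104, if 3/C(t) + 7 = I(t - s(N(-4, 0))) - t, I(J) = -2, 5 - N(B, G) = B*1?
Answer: -557/4 ≈ -139.25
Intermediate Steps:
N(B, G) = 5 - B
s(H) = 1
C(t) = 3/(-9 - t) (C(t) = 3/(-7 + (-2 - t)) = 3/(-9 - t))
C(-3 + 2)*94 - 104 = -3/(9 + (-3 + 2))*94 - 104 = -3/(9 - 1)*94 - 104 = -3/8*94 - 104 = -141/4 - 104 = -557/4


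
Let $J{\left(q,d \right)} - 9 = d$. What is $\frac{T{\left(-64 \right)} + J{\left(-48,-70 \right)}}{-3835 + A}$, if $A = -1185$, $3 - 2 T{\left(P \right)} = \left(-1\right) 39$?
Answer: $\frac{2}{251} \approx 0.0079681$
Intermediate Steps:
$T{\left(P \right)} = 21$ ($T{\left(P \right)} = \frac{3}{2} - \frac{\left(-1\right) 39}{2} = \frac{3}{2} - - \frac{39}{2} = \frac{3}{2} + \frac{39}{2} = 21$)
$J{\left(q,d \right)} = 9 + d$
$\frac{T{\left(-64 \right)} + J{\left(-48,-70 \right)}}{-3835 + A} = \frac{21 + \left(9 - 70\right)}{-3835 - 1185} = \frac{21 - 61}{-5020} = \left(-40\right) \left(- \frac{1}{5020}\right) = \frac{2}{251}$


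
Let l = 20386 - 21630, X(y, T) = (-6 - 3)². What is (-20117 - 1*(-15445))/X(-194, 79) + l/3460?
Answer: -4066471/70065 ≈ -58.039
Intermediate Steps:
X(y, T) = 81 (X(y, T) = (-9)² = 81)
l = -1244
(-20117 - 1*(-15445))/X(-194, 79) + l/3460 = (-20117 - 1*(-15445))/81 - 1244/3460 = (-20117 + 15445)*(1/81) - 1244*1/3460 = -4672*1/81 - 311/865 = -4672/81 - 311/865 = -4066471/70065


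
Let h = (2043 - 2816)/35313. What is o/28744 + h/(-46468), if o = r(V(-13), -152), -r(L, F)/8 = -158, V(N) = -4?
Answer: 259268845861/5895841671012 ≈ 0.043975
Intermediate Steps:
r(L, F) = 1264 (r(L, F) = -8*(-158) = 1264)
o = 1264
h = -773/35313 (h = -773*1/35313 = -773/35313 ≈ -0.021890)
o/28744 + h/(-46468) = 1264/28744 - 773/35313/(-46468) = 1264*(1/28744) - 773/35313*(-1/46468) = 158/3593 + 773/1640924484 = 259268845861/5895841671012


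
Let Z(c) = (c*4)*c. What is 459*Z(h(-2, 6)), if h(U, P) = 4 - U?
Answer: 66096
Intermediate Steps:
Z(c) = 4*c**2 (Z(c) = (4*c)*c = 4*c**2)
459*Z(h(-2, 6)) = 459*(4*(4 - 1*(-2))**2) = 459*(4*(4 + 2)**2) = 459*(4*6**2) = 459*(4*36) = 459*144 = 66096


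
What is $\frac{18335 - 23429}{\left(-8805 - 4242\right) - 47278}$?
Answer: $\frac{5094}{60325} \approx 0.084443$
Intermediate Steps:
$\frac{18335 - 23429}{\left(-8805 - 4242\right) - 47278} = - \frac{5094}{-13047 - 47278} = - \frac{5094}{-60325} = \left(-5094\right) \left(- \frac{1}{60325}\right) = \frac{5094}{60325}$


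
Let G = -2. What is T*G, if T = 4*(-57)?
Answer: 456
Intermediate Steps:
T = -228
T*G = -228*(-2) = 456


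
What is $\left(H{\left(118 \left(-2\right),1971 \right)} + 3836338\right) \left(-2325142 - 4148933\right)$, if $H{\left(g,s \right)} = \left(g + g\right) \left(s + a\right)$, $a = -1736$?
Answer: $-24118635538350$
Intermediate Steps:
$H{\left(g,s \right)} = 2 g \left(-1736 + s\right)$ ($H{\left(g,s \right)} = \left(g + g\right) \left(s - 1736\right) = 2 g \left(-1736 + s\right)$)
$\left(H{\left(118 \left(-2\right),1971 \right)} + 3836338\right) \left(-2325142 - 4148933\right) = \left(2 \cdot 118 \left(-2\right) \left(-1736 + 1971\right) + 3836338\right) \left(-2325142 - 4148933\right) = \left(2 \left(-236\right) 235 + 3836338\right) \left(-6474075\right) = \left(-110920 + 3836338\right) \left(-6474075\right) = 3725418 \left(-6474075\right) = -24118635538350$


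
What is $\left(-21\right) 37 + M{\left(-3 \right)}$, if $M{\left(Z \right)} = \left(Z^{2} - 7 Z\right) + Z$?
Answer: $-750$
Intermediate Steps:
$M{\left(Z \right)} = Z^{2} - 6 Z$
$\left(-21\right) 37 + M{\left(-3 \right)} = \left(-21\right) 37 - 3 \left(-6 - 3\right) = -777 - -27 = -777 + 27 = -750$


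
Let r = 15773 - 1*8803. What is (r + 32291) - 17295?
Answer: 21966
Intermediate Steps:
r = 6970 (r = 15773 - 8803 = 6970)
(r + 32291) - 17295 = (6970 + 32291) - 17295 = 39261 - 17295 = 21966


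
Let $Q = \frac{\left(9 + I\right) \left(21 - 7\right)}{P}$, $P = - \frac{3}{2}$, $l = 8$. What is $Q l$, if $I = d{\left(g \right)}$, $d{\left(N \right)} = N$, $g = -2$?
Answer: $- \frac{1568}{3} \approx -522.67$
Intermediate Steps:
$I = -2$
$P = - \frac{3}{2}$ ($P = \left(-3\right) \frac{1}{2} = - \frac{3}{2} \approx -1.5$)
$Q = - \frac{196}{3}$ ($Q = \frac{\left(9 - 2\right) \left(21 - 7\right)}{- \frac{3}{2}} = 7 \cdot 14 \left(- \frac{2}{3}\right) = 98 \left(- \frac{2}{3}\right) = - \frac{196}{3} \approx -65.333$)
$Q l = \left(- \frac{196}{3}\right) 8 = - \frac{1568}{3}$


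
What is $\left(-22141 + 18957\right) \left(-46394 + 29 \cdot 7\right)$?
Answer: $147072144$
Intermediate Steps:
$\left(-22141 + 18957\right) \left(-46394 + 29 \cdot 7\right) = - 3184 \left(-46394 + 203\right) = \left(-3184\right) \left(-46191\right) = 147072144$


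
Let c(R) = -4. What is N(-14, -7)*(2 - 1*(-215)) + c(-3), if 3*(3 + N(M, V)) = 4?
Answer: -1097/3 ≈ -365.67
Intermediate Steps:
N(M, V) = -5/3 (N(M, V) = -3 + (⅓)*4 = -3 + 4/3 = -5/3)
N(-14, -7)*(2 - 1*(-215)) + c(-3) = -5*(2 - 1*(-215))/3 - 4 = -5*(2 + 215)/3 - 4 = -5/3*217 - 4 = -1085/3 - 4 = -1097/3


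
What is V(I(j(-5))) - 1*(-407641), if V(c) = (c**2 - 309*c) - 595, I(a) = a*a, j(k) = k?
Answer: 399946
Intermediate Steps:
I(a) = a**2
V(c) = -595 + c**2 - 309*c
V(I(j(-5))) - 1*(-407641) = (-595 + ((-5)**2)**2 - 309*(-5)**2) - 1*(-407641) = (-595 + 25**2 - 309*25) + 407641 = (-595 + 625 - 7725) + 407641 = -7695 + 407641 = 399946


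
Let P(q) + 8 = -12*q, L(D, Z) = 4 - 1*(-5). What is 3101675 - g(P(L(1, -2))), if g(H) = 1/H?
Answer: 359794301/116 ≈ 3.1017e+6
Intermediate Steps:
L(D, Z) = 9 (L(D, Z) = 4 + 5 = 9)
P(q) = -8 - 12*q
3101675 - g(P(L(1, -2))) = 3101675 - 1/(-8 - 12*9) = 3101675 - 1/(-8 - 108) = 3101675 - 1/(-116) = 3101675 - 1*(-1/116) = 3101675 + 1/116 = 359794301/116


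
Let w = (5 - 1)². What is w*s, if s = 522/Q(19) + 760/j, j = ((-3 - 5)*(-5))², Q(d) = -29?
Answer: -1402/5 ≈ -280.40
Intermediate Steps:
w = 16 (w = 4² = 16)
j = 1600 (j = (-8*(-5))² = 40² = 1600)
s = -701/40 (s = 522/(-29) + 760/1600 = 522*(-1/29) + 760*(1/1600) = -18 + 19/40 = -701/40 ≈ -17.525)
w*s = 16*(-701/40) = -1402/5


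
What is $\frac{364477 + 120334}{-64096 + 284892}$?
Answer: $\frac{484811}{220796} \approx 2.1957$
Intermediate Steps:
$\frac{364477 + 120334}{-64096 + 284892} = \frac{484811}{220796}$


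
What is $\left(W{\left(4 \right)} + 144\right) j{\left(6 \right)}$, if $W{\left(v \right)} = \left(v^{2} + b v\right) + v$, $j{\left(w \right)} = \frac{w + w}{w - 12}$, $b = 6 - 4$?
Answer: $-344$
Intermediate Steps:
$b = 2$ ($b = 6 - 4 = 2$)
$j{\left(w \right)} = \frac{2 w}{-12 + w}$
$W{\left(v \right)} = v^{2} + 3 v$ ($W{\left(v \right)} = \left(v^{2} + 2 v\right) + v = v^{2} + 3 v$)
$\left(W{\left(4 \right)} + 144\right) j{\left(6 \right)} = \left(4 \left(3 + 4\right) + 144\right) 2 \cdot 6 \frac{1}{-12 + 6} = \left(4 \cdot 7 + 144\right) 2 \cdot 6 \frac{1}{-6} = \left(28 + 144\right) 2 \cdot 6 \left(- \frac{1}{6}\right) = 172 \left(-2\right) = -344$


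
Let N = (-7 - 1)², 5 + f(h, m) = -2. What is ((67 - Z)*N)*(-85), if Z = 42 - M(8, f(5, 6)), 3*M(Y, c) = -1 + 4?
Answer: -141440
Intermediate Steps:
f(h, m) = -7 (f(h, m) = -5 - 2 = -7)
M(Y, c) = 1 (M(Y, c) = (-1 + 4)/3 = (⅓)*3 = 1)
Z = 41 (Z = 42 - 1*1 = 42 - 1 = 41)
N = 64 (N = (-8)² = 64)
((67 - Z)*N)*(-85) = ((67 - 1*41)*64)*(-85) = ((67 - 41)*64)*(-85) = (26*64)*(-85) = 1664*(-85) = -141440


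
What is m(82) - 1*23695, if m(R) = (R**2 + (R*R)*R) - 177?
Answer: 534220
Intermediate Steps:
m(R) = -177 + R**2 + R**3 (m(R) = (R**2 + R**2*R) - 177 = (R**2 + R**3) - 177 = -177 + R**2 + R**3)
m(82) - 1*23695 = (-177 + 82**2 + 82**3) - 1*23695 = (-177 + 6724 + 551368) - 23695 = 557915 - 23695 = 534220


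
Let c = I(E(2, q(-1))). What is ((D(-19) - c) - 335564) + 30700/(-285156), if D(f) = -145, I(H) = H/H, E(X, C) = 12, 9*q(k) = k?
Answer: -23932437865/71289 ≈ -3.3571e+5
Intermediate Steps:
q(k) = k/9
I(H) = 1
c = 1
((D(-19) - c) - 335564) + 30700/(-285156) = ((-145 - 1*1) - 335564) + 30700/(-285156) = ((-145 - 1) - 335564) + 30700*(-1/285156) = (-146 - 335564) - 7675/71289 = -335710 - 7675/71289 = -23932437865/71289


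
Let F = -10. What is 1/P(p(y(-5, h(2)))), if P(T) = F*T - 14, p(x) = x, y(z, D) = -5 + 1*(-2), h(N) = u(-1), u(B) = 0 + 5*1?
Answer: 1/56 ≈ 0.017857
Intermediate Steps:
u(B) = 5 (u(B) = 0 + 5 = 5)
h(N) = 5
y(z, D) = -7 (y(z, D) = -5 - 2 = -7)
P(T) = -14 - 10*T (P(T) = -10*T - 14 = -14 - 10*T)
1/P(p(y(-5, h(2)))) = 1/(-14 - 10*(-7)) = 1/(-14 + 70) = 1/56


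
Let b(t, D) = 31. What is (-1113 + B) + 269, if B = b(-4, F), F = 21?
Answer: -813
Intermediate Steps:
B = 31
(-1113 + B) + 269 = (-1113 + 31) + 269 = -1082 + 269 = -813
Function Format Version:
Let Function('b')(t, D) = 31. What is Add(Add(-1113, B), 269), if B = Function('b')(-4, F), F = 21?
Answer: -813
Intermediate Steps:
B = 31
Add(Add(-1113, B), 269) = Add(Add(-1113, 31), 269) = Add(-1082, 269) = -813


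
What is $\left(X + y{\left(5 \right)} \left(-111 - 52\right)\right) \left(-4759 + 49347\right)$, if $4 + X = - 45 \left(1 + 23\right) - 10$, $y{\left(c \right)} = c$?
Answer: $-85118492$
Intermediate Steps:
$X = -1094$ ($X = -4 - \left(10 + 45 \left(1 + 23\right)\right) = -4 - 1090 = -1094$)
$\left(X + y{\left(5 \right)} \left(-111 - 52\right)\right) \left(-4759 + 49347\right) = \left(-1094 + 5 \left(-111 - 52\right)\right) \left(-4759 + 49347\right) = \left(-1094 + 5 \left(-163\right)\right) 44588 = \left(-1094 - 815\right) 44588 = \left(-1909\right) 44588 = -85118492$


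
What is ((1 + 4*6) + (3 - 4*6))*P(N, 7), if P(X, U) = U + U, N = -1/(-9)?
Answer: 56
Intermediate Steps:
N = ⅑ (N = -1*(-⅑) = ⅑ ≈ 0.11111)
P(X, U) = 2*U
((1 + 4*6) + (3 - 4*6))*P(N, 7) = ((1 + 4*6) + (3 - 4*6))*(2*7) = ((1 + 24) + (3 - 24))*14 = (25 - 21)*14 = 4*14 = 56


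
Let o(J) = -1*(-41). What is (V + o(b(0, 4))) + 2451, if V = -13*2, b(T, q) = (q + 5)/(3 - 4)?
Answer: 2466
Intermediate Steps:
b(T, q) = -5 - q (b(T, q) = (5 + q)/(-1) = (5 + q)*(-1) = -5 - q)
o(J) = 41
V = -26
(V + o(b(0, 4))) + 2451 = (-26 + 41) + 2451 = 15 + 2451 = 2466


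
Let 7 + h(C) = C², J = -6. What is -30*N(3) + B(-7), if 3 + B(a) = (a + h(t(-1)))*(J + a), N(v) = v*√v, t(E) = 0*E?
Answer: 179 - 90*√3 ≈ 23.115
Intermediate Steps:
t(E) = 0
N(v) = v^(3/2)
h(C) = -7 + C²
B(a) = -3 + (-7 + a)*(-6 + a) (B(a) = -3 + (a + (-7 + 0²))*(-6 + a) = -3 + (a + (-7 + 0))*(-6 + a) = -3 + (a - 7)*(-6 + a) = -3 + (-7 + a)*(-6 + a))
-30*N(3) + B(-7) = -90*√3 + (39 + (-7)² - 13*(-7)) = -90*√3 + (39 + 49 + 91) = -90*√3 + 179 = 179 - 90*√3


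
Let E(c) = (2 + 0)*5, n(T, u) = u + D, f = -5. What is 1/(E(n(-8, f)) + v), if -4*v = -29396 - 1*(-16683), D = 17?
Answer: 4/12753 ≈ 0.00031365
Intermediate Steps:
n(T, u) = 17 + u (n(T, u) = u + 17 = 17 + u)
E(c) = 10 (E(c) = 2*5 = 10)
v = 12713/4 (v = -(-29396 - 1*(-16683))/4 = -(-29396 + 16683)/4 = -1/4*(-12713) = 12713/4 ≈ 3178.3)
1/(E(n(-8, f)) + v) = 1/(10 + 12713/4) = 1/(12753/4) = 4/12753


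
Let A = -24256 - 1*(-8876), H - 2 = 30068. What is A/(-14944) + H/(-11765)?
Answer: -13421019/8790808 ≈ -1.5267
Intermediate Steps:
H = 30070 (H = 2 + 30068 = 30070)
A = -15380 (A = -24256 + 8876 = -15380)
A/(-14944) + H/(-11765) = -15380/(-14944) + 30070/(-11765) = -15380*(-1/14944) + 30070*(-1/11765) = 3845/3736 - 6014/2353 = -13421019/8790808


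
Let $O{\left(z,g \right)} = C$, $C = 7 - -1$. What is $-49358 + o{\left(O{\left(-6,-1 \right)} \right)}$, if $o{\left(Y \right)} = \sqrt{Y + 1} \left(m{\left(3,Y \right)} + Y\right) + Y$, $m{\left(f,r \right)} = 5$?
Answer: $-49311$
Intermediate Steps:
$C = 8$ ($C = 7 + 1 = 8$)
$O{\left(z,g \right)} = 8$
$o{\left(Y \right)} = Y + \sqrt{1 + Y} \left(5 + Y\right)$ ($o{\left(Y \right)} = \sqrt{Y + 1} \left(5 + Y\right) + Y = \sqrt{1 + Y} \left(5 + Y\right) + Y = Y + \sqrt{1 + Y} \left(5 + Y\right)$)
$-49358 + o{\left(O{\left(-6,-1 \right)} \right)} = -49358 + \left(8 + 5 \sqrt{1 + 8} + 8 \sqrt{1 + 8}\right) = -49358 + \left(8 + 5 \sqrt{9} + 8 \sqrt{9}\right) = -49358 + \left(8 + 5 \cdot 3 + 8 \cdot 3\right) = -49358 + \left(8 + 15 + 24\right) = -49358 + 47 = -49311$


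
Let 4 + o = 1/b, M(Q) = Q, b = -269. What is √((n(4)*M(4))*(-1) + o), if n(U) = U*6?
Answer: 21*I*√16409/269 ≈ 10.0*I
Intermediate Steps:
n(U) = 6*U
o = -1077/269 (o = -4 + 1/(-269) = -4 - 1/269 = -1077/269 ≈ -4.0037)
√((n(4)*M(4))*(-1) + o) = √(((6*4)*4)*(-1) - 1077/269) = √((24*4)*(-1) - 1077/269) = √(96*(-1) - 1077/269) = √(-96 - 1077/269) = √(-26901/269) = 21*I*√16409/269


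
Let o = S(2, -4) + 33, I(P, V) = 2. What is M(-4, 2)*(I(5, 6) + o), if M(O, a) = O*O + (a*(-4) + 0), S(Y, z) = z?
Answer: 248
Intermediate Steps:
o = 29 (o = -4 + 33 = 29)
M(O, a) = O**2 - 4*a (M(O, a) = O**2 + (-4*a + 0) = O**2 - 4*a)
M(-4, 2)*(I(5, 6) + o) = ((-4)**2 - 4*2)*(2 + 29) = (16 - 8)*31 = 8*31 = 248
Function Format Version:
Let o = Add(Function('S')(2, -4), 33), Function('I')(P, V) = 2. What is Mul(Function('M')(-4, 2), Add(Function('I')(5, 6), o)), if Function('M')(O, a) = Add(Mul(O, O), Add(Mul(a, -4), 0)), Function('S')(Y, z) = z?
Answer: 248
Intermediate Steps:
o = 29 (o = Add(-4, 33) = 29)
Function('M')(O, a) = Add(Pow(O, 2), Mul(-4, a)) (Function('M')(O, a) = Add(Pow(O, 2), Add(Mul(-4, a), 0)) = Add(Pow(O, 2), Mul(-4, a)))
Mul(Function('M')(-4, 2), Add(Function('I')(5, 6), o)) = Mul(Add(Pow(-4, 2), Mul(-4, 2)), Add(2, 29)) = Mul(Add(16, -8), 31) = Mul(8, 31) = 248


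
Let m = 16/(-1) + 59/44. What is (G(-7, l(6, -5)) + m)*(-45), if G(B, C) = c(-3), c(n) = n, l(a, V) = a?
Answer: 34965/44 ≈ 794.66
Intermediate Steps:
m = -645/44 (m = 16*(-1) + 59*(1/44) = -16 + 59/44 = -645/44 ≈ -14.659)
G(B, C) = -3
(G(-7, l(6, -5)) + m)*(-45) = (-3 - 645/44)*(-45) = -777/44*(-45) = 34965/44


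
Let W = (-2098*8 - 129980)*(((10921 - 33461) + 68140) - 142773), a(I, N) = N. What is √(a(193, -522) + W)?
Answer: 15*√63384434 ≈ 1.1942e+5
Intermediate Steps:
W = 14261498172 (W = (-16784 - 129980)*((-22540 + 68140) - 142773) = -146764*(45600 - 142773) = -146764*(-97173) = 14261498172)
√(a(193, -522) + W) = √(-522 + 14261498172) = √14261497650 = 15*√63384434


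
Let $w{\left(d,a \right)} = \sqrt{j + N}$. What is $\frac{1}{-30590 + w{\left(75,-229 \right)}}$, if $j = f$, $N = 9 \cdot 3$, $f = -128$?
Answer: $- \frac{30590}{935748201} - \frac{i \sqrt{101}}{935748201} \approx -3.269 \cdot 10^{-5} - 1.074 \cdot 10^{-8} i$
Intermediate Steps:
$N = 27$
$j = -128$
$w{\left(d,a \right)} = i \sqrt{101}$ ($w{\left(d,a \right)} = \sqrt{-128 + 27} = \sqrt{-101} = i \sqrt{101}$)
$\frac{1}{-30590 + w{\left(75,-229 \right)}} = \frac{1}{-30590 + i \sqrt{101}}$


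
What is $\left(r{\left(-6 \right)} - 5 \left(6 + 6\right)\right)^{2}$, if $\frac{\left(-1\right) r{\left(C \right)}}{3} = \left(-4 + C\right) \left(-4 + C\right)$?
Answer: $129600$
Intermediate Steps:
$r{\left(C \right)} = - 3 \left(-4 + C\right)^{2}$ ($r{\left(C \right)} = - 3 \left(-4 + C\right) \left(-4 + C\right) = - 3 \left(-4 + C\right)^{2}$)
$\left(r{\left(-6 \right)} - 5 \left(6 + 6\right)\right)^{2} = \left(- 3 \left(-4 - 6\right)^{2} - 5 \left(6 + 6\right)\right)^{2} = \left(- 3 \left(-10\right)^{2} - 60\right)^{2} = \left(\left(-3\right) 100 - 60\right)^{2} = \left(-300 - 60\right)^{2} = \left(-360\right)^{2} = 129600$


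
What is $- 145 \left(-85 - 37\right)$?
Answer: $17690$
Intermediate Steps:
$- 145 \left(-85 - 37\right) = \left(-145\right) \left(-122\right) = 17690$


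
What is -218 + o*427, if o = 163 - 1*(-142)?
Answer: 130017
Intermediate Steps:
o = 305 (o = 163 + 142 = 305)
-218 + o*427 = -218 + 305*427 = -218 + 130235 = 130017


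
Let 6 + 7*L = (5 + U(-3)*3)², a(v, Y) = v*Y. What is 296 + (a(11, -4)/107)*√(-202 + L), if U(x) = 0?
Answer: 296 - 132*I*√1085/749 ≈ 296.0 - 5.8051*I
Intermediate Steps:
a(v, Y) = Y*v
L = 19/7 (L = -6/7 + (5 + 0*3)²/7 = -6/7 + (5 + 0)²/7 = -6/7 + (⅐)*5² = -6/7 + (⅐)*25 = -6/7 + 25/7 = 19/7 ≈ 2.7143)
296 + (a(11, -4)/107)*√(-202 + L) = 296 + (-4*11/107)*√(-202 + 19/7) = 296 + (-44*1/107)*√(-1395/7) = 296 - 132*I*√1085/749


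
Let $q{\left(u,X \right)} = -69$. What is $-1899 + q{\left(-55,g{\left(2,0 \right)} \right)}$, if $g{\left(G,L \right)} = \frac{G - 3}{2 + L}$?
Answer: $-1968$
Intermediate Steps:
$g{\left(G,L \right)} = \frac{-3 + G}{2 + L}$
$-1899 + q{\left(-55,g{\left(2,0 \right)} \right)} = -1899 - 69 = -1968$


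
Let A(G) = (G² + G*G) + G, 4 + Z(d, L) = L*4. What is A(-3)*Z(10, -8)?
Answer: -540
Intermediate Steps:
Z(d, L) = -4 + 4*L (Z(d, L) = -4 + L*4 = -4 + 4*L)
A(G) = G + 2*G² (A(G) = (G² + G²) + G = 2*G² + G = G + 2*G²)
A(-3)*Z(10, -8) = (-3*(1 + 2*(-3)))*(-4 + 4*(-8)) = (-3*(1 - 6))*(-4 - 32) = -3*(-5)*(-36) = 15*(-36) = -540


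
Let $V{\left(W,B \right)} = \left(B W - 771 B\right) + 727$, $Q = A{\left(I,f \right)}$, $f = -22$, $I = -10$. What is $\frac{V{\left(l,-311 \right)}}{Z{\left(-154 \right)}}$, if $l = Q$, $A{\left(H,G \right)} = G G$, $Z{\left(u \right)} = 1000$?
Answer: $\frac{11248}{125} \approx 89.984$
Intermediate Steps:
$A{\left(H,G \right)} = G^{2}$
$Q = 484$ ($Q = \left(-22\right)^{2} = 484$)
$l = 484$
$V{\left(W,B \right)} = 727 - 771 B + B W$ ($V{\left(W,B \right)} = \left(- 771 B + B W\right) + 727 = 727 - 771 B + B W$)
$\frac{V{\left(l,-311 \right)}}{Z{\left(-154 \right)}} = \frac{727 - -239781 - 150524}{1000} = \left(727 + 239781 - 150524\right) \frac{1}{1000} = 89984 \cdot \frac{1}{1000} = \frac{11248}{125}$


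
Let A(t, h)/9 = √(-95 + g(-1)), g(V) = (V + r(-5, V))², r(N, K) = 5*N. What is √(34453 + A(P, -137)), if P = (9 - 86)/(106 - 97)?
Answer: √(34453 + 9*√581) ≈ 186.20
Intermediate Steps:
P = -77/9 ≈ -8.5556
g(V) = (-25 + V)² (g(V) = (V + 5*(-5))² = (V - 25)² = (-25 + V)²)
A(t, h) = 9*√581 (A(t, h) = 9*√(-95 + (-25 - 1)²) = 9*√(-95 + (-26)²) = 9*√(-95 + 676) = 9*√581)
√(34453 + A(P, -137)) = √(34453 + 9*√581)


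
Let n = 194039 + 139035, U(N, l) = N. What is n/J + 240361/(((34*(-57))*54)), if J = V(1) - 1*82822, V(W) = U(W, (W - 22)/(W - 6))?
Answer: -960768397/152059356 ≈ -6.3184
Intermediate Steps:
n = 333074
V(W) = W
J = -82821 (J = 1 - 1*82822 = 1 - 82822 = -82821)
n/J + 240361/(((34*(-57))*54)) = 333074/(-82821) + 240361/(((34*(-57))*54)) = 333074*(-1/82821) + 240361/((-1938*54)) = -333074/82821 + 240361/(-104652) = -333074/82821 + 240361*(-1/104652) = -333074/82821 - 240361/104652 = -960768397/152059356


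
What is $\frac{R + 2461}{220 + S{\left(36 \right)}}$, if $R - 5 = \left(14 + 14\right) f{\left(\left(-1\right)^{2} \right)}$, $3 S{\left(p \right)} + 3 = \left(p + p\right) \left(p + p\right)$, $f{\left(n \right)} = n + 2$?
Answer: $\frac{850}{649} \approx 1.3097$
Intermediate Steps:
$f{\left(n \right)} = 2 + n$
$S{\left(p \right)} = -1 + \frac{4 p^{2}}{3}$ ($S{\left(p \right)} = -1 + \frac{\left(p + p\right) \left(p + p\right)}{3} = -1 + \frac{2 p 2 p}{3} = -1 + \frac{4 p^{2}}{3}$)
$R = 89$ ($R = 5 + \left(14 + 14\right) \left(2 + \left(-1\right)^{2}\right) = 5 + 28 \left(2 + 1\right) = 5 + 28 \cdot 3 = 5 + 84 = 89$)
$\frac{R + 2461}{220 + S{\left(36 \right)}} = \frac{89 + 2461}{220 - \left(1 - \frac{4 \cdot 36^{2}}{3}\right)} = \frac{2550}{220 + \left(-1 + \frac{4}{3} \cdot 1296\right)} = \frac{2550}{220 + \left(-1 + 1728\right)} = \frac{2550}{220 + 1727} = \frac{2550}{1947} = 2550 \cdot \frac{1}{1947} = \frac{850}{649}$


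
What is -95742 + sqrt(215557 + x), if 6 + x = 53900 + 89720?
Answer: -95742 + sqrt(359171) ≈ -95143.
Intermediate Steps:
x = 143614 (x = -6 + (53900 + 89720) = -6 + 143620 = 143614)
-95742 + sqrt(215557 + x) = -95742 + sqrt(215557 + 143614) = -95742 + sqrt(359171)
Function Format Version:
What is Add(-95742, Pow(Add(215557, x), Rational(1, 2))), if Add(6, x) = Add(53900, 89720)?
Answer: Add(-95742, Pow(359171, Rational(1, 2))) ≈ -95143.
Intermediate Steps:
x = 143614 (x = Add(-6, Add(53900, 89720)) = Add(-6, 143620) = 143614)
Add(-95742, Pow(Add(215557, x), Rational(1, 2))) = Add(-95742, Pow(Add(215557, 143614), Rational(1, 2))) = Add(-95742, Pow(359171, Rational(1, 2)))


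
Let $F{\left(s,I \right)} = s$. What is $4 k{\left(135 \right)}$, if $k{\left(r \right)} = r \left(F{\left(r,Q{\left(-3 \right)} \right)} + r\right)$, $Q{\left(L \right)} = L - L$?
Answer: $145800$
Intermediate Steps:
$Q{\left(L \right)} = 0$
$k{\left(r \right)} = 2 r^{2}$ ($k{\left(r \right)} = r \left(r + r\right) = r 2 r = 2 r^{2}$)
$4 k{\left(135 \right)} = 4 \cdot 2 \cdot 135^{2} = 4 \cdot 2 \cdot 18225 = 4 \cdot 36450 = 145800$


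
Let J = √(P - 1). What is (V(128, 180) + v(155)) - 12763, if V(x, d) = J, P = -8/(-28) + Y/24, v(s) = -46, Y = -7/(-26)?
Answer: -12809 + I*√838383/1092 ≈ -12809.0 + 0.83849*I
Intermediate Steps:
Y = 7/26 (Y = -7*(-1/26) = 7/26 ≈ 0.26923)
P = 1297/4368 (P = -8/(-28) + (7/26)/24 = -8*(-1/28) + (7/26)*(1/24) = 2/7 + 7/624 = 1297/4368 ≈ 0.29693)
J = I*√838383/1092 (J = √(1297/4368 - 1) = √(-3071/4368) = I*√838383/1092 ≈ 0.83849*I)
V(x, d) = I*√838383/1092
(V(128, 180) + v(155)) - 12763 = (I*√838383/1092 - 46) - 12763 = (-46 + I*√838383/1092) - 12763 = -12809 + I*√838383/1092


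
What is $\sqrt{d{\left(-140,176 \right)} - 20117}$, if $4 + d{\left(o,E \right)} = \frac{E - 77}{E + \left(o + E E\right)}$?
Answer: $\frac{i \sqrt{4837812712809}}{15506} \approx 141.85 i$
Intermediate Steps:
$d{\left(o,E \right)} = -4 + \frac{-77 + E}{E + o + E^{2}}$ ($d{\left(o,E \right)} = -4 + \frac{E - 77}{E + \left(o + E E\right)} = -4 + \frac{-77 + E}{E + \left(o + E^{2}\right)} = -4 + \frac{-77 + E}{E + o + E^{2}}$)
$\sqrt{d{\left(-140,176 \right)} - 20117} = \sqrt{\frac{-77 - -560 - 4 \cdot 176^{2} - 528}{176 - 140 + 176^{2}} - 20117} = \sqrt{\frac{-77 + 560 - 123904 - 528}{176 - 140 + 30976} - 20117} = \sqrt{\frac{-77 + 560 - 123904 - 528}{31012} - 20117} = \sqrt{\frac{1}{31012} \left(-123949\right) - 20117} = \sqrt{- \frac{123949}{31012} - 20117} = \sqrt{- \frac{623992353}{31012}} = \frac{i \sqrt{4837812712809}}{15506}$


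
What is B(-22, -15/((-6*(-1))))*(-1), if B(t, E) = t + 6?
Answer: 16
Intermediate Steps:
B(t, E) = 6 + t
B(-22, -15/((-6*(-1))))*(-1) = (6 - 22)*(-1) = -16*(-1) = 16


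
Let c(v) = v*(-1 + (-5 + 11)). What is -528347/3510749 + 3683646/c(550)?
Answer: 587768343482/438843625 ≈ 1339.4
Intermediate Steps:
c(v) = 5*v (c(v) = v*(-1 + 6) = v*5 = 5*v)
-528347/3510749 + 3683646/c(550) = -528347/3510749 + 3683646/((5*550)) = -528347*1/3510749 + 3683646/2750 = -528347/3510749 + 3683646*(1/2750) = -528347/3510749 + 1841823/1375 = 587768343482/438843625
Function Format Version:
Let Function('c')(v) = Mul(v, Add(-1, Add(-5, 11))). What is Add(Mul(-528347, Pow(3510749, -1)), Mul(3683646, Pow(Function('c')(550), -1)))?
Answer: Rational(587768343482, 438843625) ≈ 1339.4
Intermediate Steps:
Function('c')(v) = Mul(5, v) (Function('c')(v) = Mul(v, Add(-1, 6)) = Mul(v, 5) = Mul(5, v))
Add(Mul(-528347, Pow(3510749, -1)), Mul(3683646, Pow(Function('c')(550), -1))) = Add(Mul(-528347, Pow(3510749, -1)), Mul(3683646, Pow(Mul(5, 550), -1))) = Add(Mul(-528347, Rational(1, 3510749)), Mul(3683646, Pow(2750, -1))) = Add(Rational(-528347, 3510749), Mul(3683646, Rational(1, 2750))) = Add(Rational(-528347, 3510749), Rational(1841823, 1375)) = Rational(587768343482, 438843625)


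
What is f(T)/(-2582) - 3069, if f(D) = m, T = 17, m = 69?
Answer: -7924227/2582 ≈ -3069.0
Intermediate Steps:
f(D) = 69
f(T)/(-2582) - 3069 = 69/(-2582) - 3069 = 69*(-1/2582) - 3069 = -69/2582 - 3069 = -7924227/2582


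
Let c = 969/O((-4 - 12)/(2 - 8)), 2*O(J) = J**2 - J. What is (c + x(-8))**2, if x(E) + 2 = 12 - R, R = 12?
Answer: 75359761/400 ≈ 1.8840e+5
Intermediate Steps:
x(E) = -2 (x(E) = -2 + (12 - 1*12) = -2 + (12 - 12) = -2 + 0 = -2)
O(J) = J**2/2 - J/2 (O(J) = (J**2 - J)/2 = J**2/2 - J/2)
c = 8721/20 (c = 969/((((-4 - 12)/(2 - 8))*(-1 + (-4 - 12)/(2 - 8))/2)) = 969/(((-16/(-6))*(-1 - 16/(-6))/2)) = 969/(((-16*(-1/6))*(-1 - 16*(-1/6))/2)) = 969/(((1/2)*(8/3)*(-1 + 8/3))) = 969/(((1/2)*(8/3)*(5/3))) = 969/(20/9) = 969*(9/20) = 8721/20 ≈ 436.05)
(c + x(-8))**2 = (8721/20 - 2)**2 = (8681/20)**2 = 75359761/400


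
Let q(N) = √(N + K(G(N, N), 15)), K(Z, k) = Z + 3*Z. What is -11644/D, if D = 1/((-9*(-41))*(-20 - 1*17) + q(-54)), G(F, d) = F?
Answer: 158975532 - 34932*I*√30 ≈ 1.5898e+8 - 1.9133e+5*I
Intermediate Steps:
K(Z, k) = 4*Z
q(N) = √5*√N (q(N) = √(N + 4*N) = √(5*N) = √5*√N)
D = 1/(-13653 + 3*I*√30) (D = 1/((-9*(-41))*(-20 - 1*17) + √5*√(-54)) = 1/(369*(-20 - 17) + √5*(3*I*√6)) = 1/(369*(-37) + 3*I*√30) = 1/(-13653 + 3*I*√30) ≈ -7.3244e-5 - 8.81e-8*I)
-11644/D = -11644/(-1517/20711631 - I*√30/62134893)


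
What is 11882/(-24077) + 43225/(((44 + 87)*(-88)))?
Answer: -1177704021/277559656 ≈ -4.2431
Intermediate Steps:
11882/(-24077) + 43225/(((44 + 87)*(-88))) = 11882*(-1/24077) + 43225/((131*(-88))) = -11882/24077 + 43225/(-11528) = -11882/24077 + 43225*(-1/11528) = -11882/24077 - 43225/11528 = -1177704021/277559656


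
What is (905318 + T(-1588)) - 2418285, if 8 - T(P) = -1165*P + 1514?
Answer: -3364493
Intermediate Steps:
T(P) = -1506 + 1165*P (T(P) = 8 - (-1165*P + 1514) = 8 - (1514 - 1165*P) = 8 + (-1514 + 1165*P) = -1506 + 1165*P)
(905318 + T(-1588)) - 2418285 = (905318 + (-1506 + 1165*(-1588))) - 2418285 = (905318 + (-1506 - 1850020)) - 2418285 = (905318 - 1851526) - 2418285 = -946208 - 2418285 = -3364493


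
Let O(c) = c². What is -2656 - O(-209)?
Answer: -46337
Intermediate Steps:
-2656 - O(-209) = -2656 - 1*(-209)² = -2656 - 1*43681 = -2656 - 43681 = -46337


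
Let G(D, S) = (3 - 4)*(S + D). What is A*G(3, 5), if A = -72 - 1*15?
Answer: 696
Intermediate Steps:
A = -87 (A = -72 - 15 = -87)
G(D, S) = -D - S (G(D, S) = -(D + S) = -D - S)
A*G(3, 5) = -87*(-1*3 - 1*5) = -87*(-3 - 5) = -87*(-8) = 696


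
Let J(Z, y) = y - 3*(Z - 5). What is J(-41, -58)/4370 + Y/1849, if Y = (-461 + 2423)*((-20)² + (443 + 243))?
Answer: 931144676/808013 ≈ 1152.4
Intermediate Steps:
Y = 2130732 (Y = 1962*(400 + 686) = 1962*1086 = 2130732)
J(Z, y) = 15 + y - 3*Z (J(Z, y) = y - 3*(-5 + Z) = y + (15 - 3*Z) = 15 + y - 3*Z)
J(-41, -58)/4370 + Y/1849 = (15 - 58 - 3*(-41))/4370 + 2130732/1849 = (15 - 58 + 123)*(1/4370) + 2130732*(1/1849) = 80*(1/4370) + 2130732/1849 = 8/437 + 2130732/1849 = 931144676/808013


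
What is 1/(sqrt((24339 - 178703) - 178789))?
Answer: -I*sqrt(457)/12339 ≈ -0.0017325*I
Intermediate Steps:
1/(sqrt((24339 - 178703) - 178789)) = 1/(sqrt(-154364 - 178789)) = 1/(sqrt(-333153)) = 1/(27*I*sqrt(457)) = -I*sqrt(457)/12339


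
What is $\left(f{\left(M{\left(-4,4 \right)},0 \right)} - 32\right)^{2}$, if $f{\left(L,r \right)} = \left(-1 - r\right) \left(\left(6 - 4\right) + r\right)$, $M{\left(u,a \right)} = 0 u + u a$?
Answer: $1156$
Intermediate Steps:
$M{\left(u,a \right)} = a u$ ($M{\left(u,a \right)} = 0 + a u = a u$)
$f{\left(L,r \right)} = \left(-1 - r\right) \left(2 + r\right)$
$\left(f{\left(M{\left(-4,4 \right)},0 \right)} - 32\right)^{2} = \left(\left(-2 - 0^{2} - 0\right) - 32\right)^{2} = \left(\left(-2 - 0 + 0\right) - 32\right)^{2} = \left(\left(-2 + 0 + 0\right) - 32\right)^{2} = \left(-2 - 32\right)^{2} = \left(-34\right)^{2} = 1156$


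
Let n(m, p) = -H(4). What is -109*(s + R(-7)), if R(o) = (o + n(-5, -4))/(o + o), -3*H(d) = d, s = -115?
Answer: 524617/42 ≈ 12491.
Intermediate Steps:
H(d) = -d/3
n(m, p) = 4/3 (n(m, p) = -(-1)*4/3 = -1*(-4/3) = 4/3)
R(o) = (4/3 + o)/(2*o) (R(o) = (o + 4/3)/(o + o) = (4/3 + o)/((2*o)) = (4/3 + o)*(1/(2*o)) = (4/3 + o)/(2*o))
-109*(s + R(-7)) = -109*(-115 + (⅙)*(4 + 3*(-7))/(-7)) = -109*(-115 + (⅙)*(-⅐)*(4 - 21)) = -109*(-115 + (⅙)*(-⅐)*(-17)) = -109*(-115 + 17/42) = -109*(-4813/42) = 524617/42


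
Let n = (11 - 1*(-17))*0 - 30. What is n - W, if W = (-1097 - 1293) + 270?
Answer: 2090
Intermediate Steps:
W = -2120 (W = -2390 + 270 = -2120)
n = -30 (n = (11 + 17)*0 - 30 = 28*0 - 30 = 0 - 30 = -30)
n - W = -30 - 1*(-2120) = -30 + 2120 = 2090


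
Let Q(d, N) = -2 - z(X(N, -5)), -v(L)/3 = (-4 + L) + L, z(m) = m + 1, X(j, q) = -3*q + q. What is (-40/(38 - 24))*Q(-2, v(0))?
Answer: 260/7 ≈ 37.143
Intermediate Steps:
X(j, q) = -2*q
z(m) = 1 + m
v(L) = 12 - 6*L (v(L) = -3*((-4 + L) + L) = -3*(-4 + 2*L) = 12 - 6*L)
Q(d, N) = -13 (Q(d, N) = -2 - (1 - 2*(-5)) = -2 - (1 + 10) = -2 - 1*11 = -2 - 11 = -13)
(-40/(38 - 24))*Q(-2, v(0)) = (-40/(38 - 24))*(-13) = (-40/14)*(-13) = ((1/14)*(-40))*(-13) = -20/7*(-13) = 260/7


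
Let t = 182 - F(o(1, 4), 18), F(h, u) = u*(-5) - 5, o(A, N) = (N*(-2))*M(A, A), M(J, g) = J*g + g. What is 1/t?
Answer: 1/277 ≈ 0.0036101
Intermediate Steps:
M(J, g) = g + J*g
o(A, N) = -2*A*N*(1 + A) (o(A, N) = (N*(-2))*(A*(1 + A)) = (-2*N)*(A*(1 + A)) = -2*A*N*(1 + A))
F(h, u) = -5 - 5*u (F(h, u) = -5*u - 5 = -5 - 5*u)
t = 277 (t = 182 - (-5 - 5*18) = 182 - (-5 - 90) = 182 - 1*(-95) = 182 + 95 = 277)
1/t = 1/277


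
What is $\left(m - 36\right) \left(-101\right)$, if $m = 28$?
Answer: $808$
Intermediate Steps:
$\left(m - 36\right) \left(-101\right) = \left(28 - 36\right) \left(-101\right) = \left(-8\right) \left(-101\right) = 808$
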